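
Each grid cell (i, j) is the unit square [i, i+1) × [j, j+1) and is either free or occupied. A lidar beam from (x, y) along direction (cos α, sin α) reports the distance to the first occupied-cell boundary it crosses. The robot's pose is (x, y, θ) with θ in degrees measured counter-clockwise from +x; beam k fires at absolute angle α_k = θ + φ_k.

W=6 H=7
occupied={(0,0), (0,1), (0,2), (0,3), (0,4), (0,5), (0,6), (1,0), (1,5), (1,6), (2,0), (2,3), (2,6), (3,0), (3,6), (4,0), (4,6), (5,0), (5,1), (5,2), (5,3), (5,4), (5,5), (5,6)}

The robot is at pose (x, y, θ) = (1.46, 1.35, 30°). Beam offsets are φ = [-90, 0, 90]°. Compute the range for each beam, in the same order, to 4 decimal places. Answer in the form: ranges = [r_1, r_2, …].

ranges = [0.4041, 4.0876, 0.9200]

beam 1: φ=-90°, α=300°
  dir = (cos 300°, sin 300°) = (0.5000, -0.8660); from cell (1,1)
  next x-line at t=1.0800, next y-line at t=0.4041; Δt_x=2.0000, Δt_y=1.1547
    y: enter (1,0) at t=0.4041 ← occupied
  → r_1 = 0.4041
beam 2: φ=0°, α=30°
  dir = (cos 30°, sin 30°) = (0.8660, 0.5000); from cell (1,1)
  next x-line at t=0.6235, next y-line at t=1.3000; Δt_x=1.1547, Δt_y=2.0000
    x: enter (2,1) at t=0.6235
    y: enter (2,2) at t=1.3000
    x: enter (3,2) at t=1.7782
    x: enter (4,2) at t=2.9329
    y: enter (4,3) at t=3.3000
    x: enter (5,3) at t=4.0876 ← occupied
  → r_2 = 4.0876
beam 3: φ=90°, α=120°
  dir = (cos 120°, sin 120°) = (-0.5000, 0.8660); from cell (1,1)
  next x-line at t=0.9200, next y-line at t=0.7506; Δt_x=2.0000, Δt_y=1.1547
    y: enter (1,2) at t=0.7506
    x: enter (0,2) at t=0.9200 ← occupied
  → r_3 = 0.9200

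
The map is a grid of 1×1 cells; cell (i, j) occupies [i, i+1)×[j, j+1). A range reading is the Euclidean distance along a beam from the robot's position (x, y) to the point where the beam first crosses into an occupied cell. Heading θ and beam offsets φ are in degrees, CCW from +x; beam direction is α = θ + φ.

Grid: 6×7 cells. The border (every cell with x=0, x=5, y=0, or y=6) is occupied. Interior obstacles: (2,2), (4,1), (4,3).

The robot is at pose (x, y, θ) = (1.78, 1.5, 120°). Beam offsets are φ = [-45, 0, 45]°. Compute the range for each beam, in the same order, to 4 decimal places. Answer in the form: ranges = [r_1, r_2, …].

ranges = [0.8500, 1.5600, 0.8075]

beam 1: φ=-45°, α=75°
  dir = (cos 75°, sin 75°) = (0.2588, 0.9659); from cell (1,1)
  next x-line at t=0.8500, next y-line at t=0.5176; Δt_x=3.8637, Δt_y=1.0353
    y: enter (1,2) at t=0.5176
    x: enter (2,2) at t=0.8500 ← occupied
  → r_1 = 0.8500
beam 2: φ=0°, α=120°
  dir = (cos 120°, sin 120°) = (-0.5000, 0.8660); from cell (1,1)
  next x-line at t=1.5600, next y-line at t=0.5774; Δt_x=2.0000, Δt_y=1.1547
    y: enter (1,2) at t=0.5774
    x: enter (0,2) at t=1.5600 ← occupied
  → r_2 = 1.5600
beam 3: φ=45°, α=165°
  dir = (cos 165°, sin 165°) = (-0.9659, 0.2588); from cell (1,1)
  next x-line at t=0.8075, next y-line at t=1.9319; Δt_x=1.0353, Δt_y=3.8637
    x: enter (0,1) at t=0.8075 ← occupied
  → r_3 = 0.8075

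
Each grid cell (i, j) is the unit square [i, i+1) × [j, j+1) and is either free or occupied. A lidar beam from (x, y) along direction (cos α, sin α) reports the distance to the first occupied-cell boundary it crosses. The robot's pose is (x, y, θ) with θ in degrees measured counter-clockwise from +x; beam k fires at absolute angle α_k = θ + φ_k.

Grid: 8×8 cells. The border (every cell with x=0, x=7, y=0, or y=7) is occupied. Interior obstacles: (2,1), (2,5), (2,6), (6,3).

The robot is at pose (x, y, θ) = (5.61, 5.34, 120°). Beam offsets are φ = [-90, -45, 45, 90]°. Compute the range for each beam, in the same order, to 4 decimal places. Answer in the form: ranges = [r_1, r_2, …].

ranges = [1.6050, 1.7186, 2.7021, 5.3232]

beam 1: φ=-90°, α=30°
  dir = (cos 30°, sin 30°) = (0.8660, 0.5000); from cell (5,5)
  next x-line at t=0.4503, next y-line at t=1.3200; Δt_x=1.1547, Δt_y=2.0000
    x: enter (6,5) at t=0.4503
    y: enter (6,6) at t=1.3200
    x: enter (7,6) at t=1.6050 ← occupied
  → r_1 = 1.6050
beam 2: φ=-45°, α=75°
  dir = (cos 75°, sin 75°) = (0.2588, 0.9659); from cell (5,5)
  next x-line at t=1.5068, next y-line at t=0.6833; Δt_x=3.8637, Δt_y=1.0353
    y: enter (5,6) at t=0.6833
    x: enter (6,6) at t=1.5068
    y: enter (6,7) at t=1.7186 ← occupied
  → r_2 = 1.7186
beam 3: φ=45°, α=165°
  dir = (cos 165°, sin 165°) = (-0.9659, 0.2588); from cell (5,5)
  next x-line at t=0.6315, next y-line at t=2.5500; Δt_x=1.0353, Δt_y=3.8637
    x: enter (4,5) at t=0.6315
    x: enter (3,5) at t=1.6668
    y: enter (3,6) at t=2.5500
    x: enter (2,6) at t=2.7021 ← occupied
  → r_3 = 2.7021
beam 4: φ=90°, α=210°
  dir = (cos 210°, sin 210°) = (-0.8660, -0.5000); from cell (5,5)
  next x-line at t=0.7044, next y-line at t=0.6800; Δt_x=1.1547, Δt_y=2.0000
    y: enter (5,4) at t=0.6800
    x: enter (4,4) at t=0.7044
    x: enter (3,4) at t=1.8591
    y: enter (3,3) at t=2.6800
    x: enter (2,3) at t=3.0138
    x: enter (1,3) at t=4.1685
    y: enter (1,2) at t=4.6800
    x: enter (0,2) at t=5.3232 ← occupied
  → r_4 = 5.3232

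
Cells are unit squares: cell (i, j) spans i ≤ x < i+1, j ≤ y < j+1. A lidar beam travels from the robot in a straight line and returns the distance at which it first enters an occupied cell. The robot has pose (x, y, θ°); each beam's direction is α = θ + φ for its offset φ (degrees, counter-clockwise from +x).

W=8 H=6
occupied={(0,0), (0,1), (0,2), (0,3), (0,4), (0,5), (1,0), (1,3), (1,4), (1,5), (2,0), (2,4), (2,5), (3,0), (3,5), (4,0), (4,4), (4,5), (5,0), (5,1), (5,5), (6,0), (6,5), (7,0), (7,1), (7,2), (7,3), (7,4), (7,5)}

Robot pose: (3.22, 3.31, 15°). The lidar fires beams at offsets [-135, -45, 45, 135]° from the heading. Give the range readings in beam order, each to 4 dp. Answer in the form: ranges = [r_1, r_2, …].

beam 1: φ=-135°, α=240°
  d=(-0.5000,-0.8660)  start (3,3)  tX=0.4400 tY=0.3580  stride 1/|dx|=2.0000 1/|dy|=1.1547
    cross y-line → (3,2), t=0.3580
    cross x-line → (2,2), t=0.4400
    cross y-line → (2,1), t=1.5127
    cross x-line → (1,1), t=2.4400
    cross y-line → (1,0), t=2.6674 (wall)
  → r_1 = 2.6674
beam 2: φ=-45°, α=330°
  d=(0.8660,-0.5000)  start (3,3)  tX=0.9007 tY=0.6200  stride 1/|dx|=1.1547 1/|dy|=2.0000
    cross y-line → (3,2), t=0.6200
    cross x-line → (4,2), t=0.9007
    cross x-line → (5,2), t=2.0554
    cross y-line → (5,1), t=2.6200 (wall)
  → r_2 = 2.6200
beam 3: φ=45°, α=60°
  d=(0.5000,0.8660)  start (3,3)  tX=1.5600 tY=0.7967  stride 1/|dx|=2.0000 1/|dy|=1.1547
    cross y-line → (3,4), t=0.7967
    cross x-line → (4,4), t=1.5600 (wall)
  → r_3 = 1.5600
beam 4: φ=135°, α=150°
  d=(-0.8660,0.5000)  start (3,3)  tX=0.2540 tY=1.3800  stride 1/|dx|=1.1547 1/|dy|=2.0000
    cross x-line → (2,3), t=0.2540
    cross y-line → (2,4), t=1.3800 (wall)
  → r_4 = 1.3800

ranges = [2.6674, 2.6200, 1.5600, 1.3800]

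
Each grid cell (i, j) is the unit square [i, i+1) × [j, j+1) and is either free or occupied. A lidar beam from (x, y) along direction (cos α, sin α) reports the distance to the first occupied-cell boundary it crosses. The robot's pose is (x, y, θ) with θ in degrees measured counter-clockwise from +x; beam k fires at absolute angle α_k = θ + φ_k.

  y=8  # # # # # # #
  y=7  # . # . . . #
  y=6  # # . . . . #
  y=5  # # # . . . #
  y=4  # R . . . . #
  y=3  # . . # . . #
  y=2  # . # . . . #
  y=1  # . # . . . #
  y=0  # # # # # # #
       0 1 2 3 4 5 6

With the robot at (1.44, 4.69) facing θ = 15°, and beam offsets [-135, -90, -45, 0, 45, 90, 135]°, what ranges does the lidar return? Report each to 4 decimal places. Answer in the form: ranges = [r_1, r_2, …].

beam 1: φ=-135°, α=240°
  d=(-0.5000,-0.8660)  start (1,4)  tX=0.8800 tY=0.7967  stride 1/|dx|=2.0000 1/|dy|=1.1547
    cross y-line → (1,3), t=0.7967
    cross x-line → (0,3), t=0.8800 (wall)
  → r_1 = 0.8800
beam 2: φ=-90°, α=285°
  d=(0.2588,-0.9659)  start (1,4)  tX=2.1637 tY=0.7143  stride 1/|dx|=3.8637 1/|dy|=1.0353
    cross y-line → (1,3), t=0.7143
    cross y-line → (1,2), t=1.7496
    cross x-line → (2,2), t=2.1637 (wall)
  → r_2 = 2.1637
beam 3: φ=-45°, α=330°
  d=(0.8660,-0.5000)  start (1,4)  tX=0.6466 tY=1.3800  stride 1/|dx|=1.1547 1/|dy|=2.0000
    cross x-line → (2,4), t=0.6466
    cross y-line → (2,3), t=1.3800
    cross x-line → (3,3), t=1.8013 (wall)
  → r_3 = 1.8013
beam 4: φ=0°, α=15°
  d=(0.9659,0.2588)  start (1,4)  tX=0.5798 tY=1.1977  stride 1/|dx|=1.0353 1/|dy|=3.8637
    cross x-line → (2,4), t=0.5798
    cross y-line → (2,5), t=1.1977 (wall)
  → r_4 = 1.1977
beam 5: φ=45°, α=60°
  d=(0.5000,0.8660)  start (1,4)  tX=1.1200 tY=0.3580  stride 1/|dx|=2.0000 1/|dy|=1.1547
    cross y-line → (1,5), t=0.3580 (wall)
  → r_5 = 0.3580
beam 6: φ=90°, α=105°
  d=(-0.2588,0.9659)  start (1,4)  tX=1.7000 tY=0.3209  stride 1/|dx|=3.8637 1/|dy|=1.0353
    cross y-line → (1,5), t=0.3209 (wall)
  → r_6 = 0.3209
beam 7: φ=135°, α=150°
  d=(-0.8660,0.5000)  start (1,4)  tX=0.5081 tY=0.6200  stride 1/|dx|=1.1547 1/|dy|=2.0000
    cross x-line → (0,4), t=0.5081 (wall)
  → r_7 = 0.5081

ranges = [0.8800, 2.1637, 1.8013, 1.1977, 0.3580, 0.3209, 0.5081]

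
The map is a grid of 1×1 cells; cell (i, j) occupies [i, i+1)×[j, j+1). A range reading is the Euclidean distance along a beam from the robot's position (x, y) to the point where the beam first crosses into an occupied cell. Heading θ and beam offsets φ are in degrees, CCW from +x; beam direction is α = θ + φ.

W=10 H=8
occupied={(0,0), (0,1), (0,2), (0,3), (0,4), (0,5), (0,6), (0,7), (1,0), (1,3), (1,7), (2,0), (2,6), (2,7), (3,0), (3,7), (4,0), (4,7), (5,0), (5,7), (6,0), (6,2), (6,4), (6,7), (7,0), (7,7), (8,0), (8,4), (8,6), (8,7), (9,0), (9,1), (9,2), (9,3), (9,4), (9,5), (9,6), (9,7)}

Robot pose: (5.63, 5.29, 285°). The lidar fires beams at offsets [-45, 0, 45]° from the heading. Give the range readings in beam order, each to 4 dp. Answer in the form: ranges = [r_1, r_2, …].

ranges = [4.9537, 2.3708, 0.5800]

beam 1: φ=-45°, α=240°
  dir = (cos 240°, sin 240°) = (-0.5000, -0.8660); from cell (5,5)
  next x-line at t=1.2600, next y-line at t=0.3349; Δt_x=2.0000, Δt_y=1.1547
    y: enter (5,4) at t=0.3349
    x: enter (4,4) at t=1.2600
    y: enter (4,3) at t=1.4896
    y: enter (4,2) at t=2.6443
    x: enter (3,2) at t=3.2600
    y: enter (3,1) at t=3.7990
    y: enter (3,0) at t=4.9537 ← occupied
  → r_1 = 4.9537
beam 2: φ=0°, α=285°
  dir = (cos 285°, sin 285°) = (0.2588, -0.9659); from cell (5,5)
  next x-line at t=1.4296, next y-line at t=0.3002; Δt_x=3.8637, Δt_y=1.0353
    y: enter (5,4) at t=0.3002
    y: enter (5,3) at t=1.3355
    x: enter (6,3) at t=1.4296
    y: enter (6,2) at t=2.3708 ← occupied
  → r_2 = 2.3708
beam 3: φ=45°, α=330°
  dir = (cos 330°, sin 330°) = (0.8660, -0.5000); from cell (5,5)
  next x-line at t=0.4272, next y-line at t=0.5800; Δt_x=1.1547, Δt_y=2.0000
    x: enter (6,5) at t=0.4272
    y: enter (6,4) at t=0.5800 ← occupied
  → r_3 = 0.5800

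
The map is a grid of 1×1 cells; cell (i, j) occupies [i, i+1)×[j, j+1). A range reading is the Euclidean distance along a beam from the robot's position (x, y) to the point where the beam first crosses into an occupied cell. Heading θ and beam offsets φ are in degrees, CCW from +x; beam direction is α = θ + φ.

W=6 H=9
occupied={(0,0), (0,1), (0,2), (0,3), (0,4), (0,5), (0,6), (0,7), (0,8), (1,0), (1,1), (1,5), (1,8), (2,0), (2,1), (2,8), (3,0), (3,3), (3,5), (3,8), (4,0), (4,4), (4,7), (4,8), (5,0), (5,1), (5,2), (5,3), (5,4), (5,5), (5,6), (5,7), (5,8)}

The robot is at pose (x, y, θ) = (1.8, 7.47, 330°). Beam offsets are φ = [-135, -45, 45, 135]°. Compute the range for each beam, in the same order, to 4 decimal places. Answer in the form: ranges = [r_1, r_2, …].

ranges = [0.8282, 6.6982, 2.0478, 0.5487]

beam 1: φ=-135°, α=195°
  cosα=-0.9659 sinα=-0.2588 | (1,7) | tMaxX 0.8282 tMaxY 1.8159 | tΔX 1.0353 tΔY 3.8637
    t=0.8282 [x] (0,7) — stop
  → r_1 = 0.8282
beam 2: φ=-45°, α=285°
  cosα=0.2588 sinα=-0.9659 | (1,7) | tMaxX 0.7727 tMaxY 0.4866 | tΔX 3.8637 tΔY 1.0353
    t=0.4866 [y] (1,6)
    t=0.7727 [x] (2,6)
    t=1.5219 [y] (2,5)
    t=2.5571 [y] (2,4)
    t=3.5924 [y] (2,3)
    t=4.6277 [y] (2,2)
    t=4.6364 [x] (3,2)
    t=5.6630 [y] (3,1)
    t=6.6982 [y] (3,0) — stop
  → r_2 = 6.6982
beam 3: φ=45°, α=15°
  cosα=0.9659 sinα=0.2588 | (1,7) | tMaxX 0.2071 tMaxY 2.0478 | tΔX 1.0353 tΔY 3.8637
    t=0.2071 [x] (2,7)
    t=1.2423 [x] (3,7)
    t=2.0478 [y] (3,8) — stop
  → r_3 = 2.0478
beam 4: φ=135°, α=105°
  cosα=-0.2588 sinα=0.9659 | (1,7) | tMaxX 3.0910 tMaxY 0.5487 | tΔX 3.8637 tΔY 1.0353
    t=0.5487 [y] (1,8) — stop
  → r_4 = 0.5487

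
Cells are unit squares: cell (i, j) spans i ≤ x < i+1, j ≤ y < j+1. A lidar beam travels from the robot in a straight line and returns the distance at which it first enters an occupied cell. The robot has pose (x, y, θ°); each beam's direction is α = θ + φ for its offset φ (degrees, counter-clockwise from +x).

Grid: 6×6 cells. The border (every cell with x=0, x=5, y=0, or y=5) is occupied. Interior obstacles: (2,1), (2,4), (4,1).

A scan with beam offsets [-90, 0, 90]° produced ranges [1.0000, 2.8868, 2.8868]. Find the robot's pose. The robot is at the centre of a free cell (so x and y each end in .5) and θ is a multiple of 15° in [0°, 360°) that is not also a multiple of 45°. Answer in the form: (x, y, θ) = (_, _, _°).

The pose lattice has 13·16 = 208 candidates. Test each by forward raycasting.
  (2.5, 2.5, 255°): beam 1 = 1.5529 ≠ 1.0000 ✗
  (1.5, 1.5, 300°): beam 1 = 0.5774 ≠ 1.0000 ✗
  (2.5, 2.5, 300°): beam 1 = 1.7321 ≠ 1.0000 ✗
  (3.5, 1.5, 15°): beam 1 = 0.5176 ≠ 1.0000 ✗
  …
  (3.5, 2.5, 60°): r_1=1.0000, r_2=2.8868, r_3=2.8868 — all match ✓
Unique over the lattice → pose = (3.5, 2.5, 60°).

(x, y, θ) = (3.5, 2.5, 60°)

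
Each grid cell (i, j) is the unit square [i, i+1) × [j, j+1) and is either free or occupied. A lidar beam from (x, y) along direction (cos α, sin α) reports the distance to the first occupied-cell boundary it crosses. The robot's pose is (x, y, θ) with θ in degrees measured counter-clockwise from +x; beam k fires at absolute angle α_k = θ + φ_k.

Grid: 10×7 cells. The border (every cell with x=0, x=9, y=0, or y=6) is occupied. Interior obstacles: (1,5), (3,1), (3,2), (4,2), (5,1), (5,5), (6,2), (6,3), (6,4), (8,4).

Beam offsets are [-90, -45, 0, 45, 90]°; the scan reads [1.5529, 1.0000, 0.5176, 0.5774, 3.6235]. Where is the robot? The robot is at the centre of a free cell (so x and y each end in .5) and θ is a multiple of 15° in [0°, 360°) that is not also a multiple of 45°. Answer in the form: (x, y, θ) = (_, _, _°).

Candidates: 30 free-cell centres × 16 headings = 480 poses. Raycast each; keep the one whose scan matches to 4 dp.
  (4.5, 4.5, 150°): beam 1 = 1.0000 ≠ 1.5529 ✗
  (7.5, 2.5, 60°): beam 1 = 1.7321 ≠ 1.5529 ✗
  (3.5, 4.5, 75°): beam 1 = 2.5882 ≠ 1.5529 ✗
  (4.5, 1.5, 150°): beam 1 = 0.5774 ≠ 1.5529 ✗
  …
  (2.5, 2.5, 345°): r_1=1.5529, r_2=1.0000, r_3=0.5176, r_4=0.5774, r_5=3.6235 — all match ✓
No second candidate reproduces the full scan.

(x, y, θ) = (2.5, 2.5, 345°)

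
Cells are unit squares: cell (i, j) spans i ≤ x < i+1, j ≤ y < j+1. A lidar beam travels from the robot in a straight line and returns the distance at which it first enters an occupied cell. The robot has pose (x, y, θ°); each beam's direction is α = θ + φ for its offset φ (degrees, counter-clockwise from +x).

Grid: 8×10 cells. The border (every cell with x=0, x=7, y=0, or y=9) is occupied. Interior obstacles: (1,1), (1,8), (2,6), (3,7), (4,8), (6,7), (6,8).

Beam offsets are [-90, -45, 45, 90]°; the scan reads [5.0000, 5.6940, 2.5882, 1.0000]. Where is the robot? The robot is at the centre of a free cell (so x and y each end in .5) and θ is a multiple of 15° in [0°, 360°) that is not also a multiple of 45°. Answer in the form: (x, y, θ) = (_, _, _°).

(x, y, θ) = (6.5, 3.5, 210°)

Candidates: 41 free-cell centres × 16 headings = 656 poses. Raycast each; keep the one whose scan matches to 4 dp.
  (5.5, 5.5, 240°): beam 1 = 2.8868 ≠ 5.0000 ✗
  (3.5, 1.5, 150°): beam 1 = 6.3509 ≠ 5.0000 ✗
  (3.5, 1.5, 330°): beam 1 = 0.5774 ≠ 5.0000 ✗
  (2.5, 7.5, 240°): beam 1 = 1.0000 ≠ 5.0000 ✗
  …
  (6.5, 3.5, 210°): r_1=5.0000, r_2=5.6940, r_3=2.5882, r_4=1.0000 — all match ✓
Only this pose fits every beam.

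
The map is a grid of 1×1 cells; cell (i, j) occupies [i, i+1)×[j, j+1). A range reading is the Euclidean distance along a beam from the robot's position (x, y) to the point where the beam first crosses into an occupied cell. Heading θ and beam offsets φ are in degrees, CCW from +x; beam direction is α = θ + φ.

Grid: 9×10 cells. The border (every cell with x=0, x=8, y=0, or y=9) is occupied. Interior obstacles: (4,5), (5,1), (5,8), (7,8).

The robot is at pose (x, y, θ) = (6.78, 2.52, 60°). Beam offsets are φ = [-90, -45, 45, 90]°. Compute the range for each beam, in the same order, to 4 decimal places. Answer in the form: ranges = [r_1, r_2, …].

beam 1: φ=-90°, α=330°
  d=(0.8660,-0.5000)  start (6,2)  tX=0.2540 tY=1.0400  stride 1/|dx|=1.1547 1/|dy|=2.0000
    cross x-line → (7,2), t=0.2540
    cross y-line → (7,1), t=1.0400
    cross x-line → (8,1), t=1.4087 (wall)
  → r_1 = 1.4087
beam 2: φ=-45°, α=15°
  d=(0.9659,0.2588)  start (6,2)  tX=0.2278 tY=1.8546  stride 1/|dx|=1.0353 1/|dy|=3.8637
    cross x-line → (7,2), t=0.2278
    cross x-line → (8,2), t=1.2630 (wall)
  → r_2 = 1.2630
beam 3: φ=45°, α=105°
  d=(-0.2588,0.9659)  start (6,2)  tX=3.0137 tY=0.4969  stride 1/|dx|=3.8637 1/|dy|=1.0353
    cross y-line → (6,3), t=0.4969
    cross y-line → (6,4), t=1.5322
    cross y-line → (6,5), t=2.5675
    cross x-line → (5,5), t=3.0137
    cross y-line → (5,6), t=3.6028
    cross y-line → (5,7), t=4.6380
    cross y-line → (5,8), t=5.6733 (wall)
  → r_3 = 5.6733
beam 4: φ=90°, α=150°
  d=(-0.8660,0.5000)  start (6,2)  tX=0.9007 tY=0.9600  stride 1/|dx|=1.1547 1/|dy|=2.0000
    cross x-line → (5,2), t=0.9007
    cross y-line → (5,3), t=0.9600
    cross x-line → (4,3), t=2.0554
    cross y-line → (4,4), t=2.9600
    cross x-line → (3,4), t=3.2101
    cross x-line → (2,4), t=4.3648
    cross y-line → (2,5), t=4.9600
    cross x-line → (1,5), t=5.5195
    cross x-line → (0,5), t=6.6742 (wall)
  → r_4 = 6.6742

ranges = [1.4087, 1.2630, 5.6733, 6.6742]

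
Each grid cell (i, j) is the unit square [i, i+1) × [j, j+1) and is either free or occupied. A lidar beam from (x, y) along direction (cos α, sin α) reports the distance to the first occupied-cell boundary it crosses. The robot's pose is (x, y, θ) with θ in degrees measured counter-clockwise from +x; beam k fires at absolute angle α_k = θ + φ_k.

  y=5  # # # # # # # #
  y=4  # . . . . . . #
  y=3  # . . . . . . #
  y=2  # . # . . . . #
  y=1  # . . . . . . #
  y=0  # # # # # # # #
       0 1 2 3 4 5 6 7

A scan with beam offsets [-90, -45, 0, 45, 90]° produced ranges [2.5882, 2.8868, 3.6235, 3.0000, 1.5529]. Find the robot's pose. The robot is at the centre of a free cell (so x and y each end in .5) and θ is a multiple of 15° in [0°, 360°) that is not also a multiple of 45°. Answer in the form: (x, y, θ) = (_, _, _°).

The pose lattice has 23·16 = 368 candidates. Test each by forward raycasting.
  (6.5, 3.5, 240°): beam 1 = 3.0000 ≠ 2.5882 ✗
  (4.5, 4.5, 330°): beam 1 = 4.0415 ≠ 2.5882 ✗
  (1.5, 4.5, 240°): beam 1 = 0.5774 ≠ 2.5882 ✗
  (3.5, 2.5, 330°): beam 1 = 1.7321 ≠ 2.5882 ✗
  (3.5, 1.5, 345°): beam 1 = 0.5176 ≠ 2.5882 ✗
  …
  (3.5, 3.5, 345°): r_1=2.5882, r_2=2.8868, r_3=3.6235, r_4=3.0000, r_5=1.5529 — all match ✓
Unique over the lattice → pose = (3.5, 3.5, 345°).

(x, y, θ) = (3.5, 3.5, 345°)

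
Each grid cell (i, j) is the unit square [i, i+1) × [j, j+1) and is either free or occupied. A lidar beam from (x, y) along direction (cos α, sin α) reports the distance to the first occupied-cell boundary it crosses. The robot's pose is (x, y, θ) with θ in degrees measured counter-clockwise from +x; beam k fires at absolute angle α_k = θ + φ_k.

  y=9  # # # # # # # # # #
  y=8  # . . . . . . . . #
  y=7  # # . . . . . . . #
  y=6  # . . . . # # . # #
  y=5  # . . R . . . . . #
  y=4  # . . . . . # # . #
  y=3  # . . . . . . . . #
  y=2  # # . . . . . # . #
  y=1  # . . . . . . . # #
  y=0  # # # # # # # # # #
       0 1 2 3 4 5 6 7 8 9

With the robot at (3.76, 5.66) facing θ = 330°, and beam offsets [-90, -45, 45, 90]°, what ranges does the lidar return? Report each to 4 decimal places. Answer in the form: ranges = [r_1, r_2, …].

beam 1: φ=-90°, α=240°
  cosα=-0.5000 sinα=-0.8660 | (3,5) | tMaxX 1.5200 tMaxY 0.7621 | tΔX 2.0000 tΔY 1.1547
    t=0.7621 [y] (3,4)
    t=1.5200 [x] (2,4)
    t=1.9168 [y] (2,3)
    t=3.0715 [y] (2,2)
    t=3.5200 [x] (1,2) — stop
  → r_1 = 3.5200
beam 2: φ=-45°, α=285°
  cosα=0.2588 sinα=-0.9659 | (3,5) | tMaxX 0.9273 tMaxY 0.6833 | tΔX 3.8637 tΔY 1.0353
    t=0.6833 [y] (3,4)
    t=0.9273 [x] (4,4)
    t=1.7186 [y] (4,3)
    t=2.7538 [y] (4,2)
    t=3.7891 [y] (4,1)
    t=4.7910 [x] (5,1)
    t=4.8244 [y] (5,0) — stop
  → r_2 = 4.8244
beam 3: φ=45°, α=15°
  cosα=0.9659 sinα=0.2588 | (3,5) | tMaxX 0.2485 tMaxY 1.3137 | tΔX 1.0353 tΔY 3.8637
    t=0.2485 [x] (4,5)
    t=1.2837 [x] (5,5)
    t=1.3137 [y] (5,6) — stop
  → r_3 = 1.3137
beam 4: φ=90°, α=60°
  cosα=0.5000 sinα=0.8660 | (3,5) | tMaxX 0.4800 tMaxY 0.3926 | tΔX 2.0000 tΔY 1.1547
    t=0.3926 [y] (3,6)
    t=0.4800 [x] (4,6)
    t=1.5473 [y] (4,7)
    t=2.4800 [x] (5,7)
    t=2.7020 [y] (5,8)
    t=3.8567 [y] (5,9) — stop
  → r_4 = 3.8567

ranges = [3.5200, 4.8244, 1.3137, 3.8567]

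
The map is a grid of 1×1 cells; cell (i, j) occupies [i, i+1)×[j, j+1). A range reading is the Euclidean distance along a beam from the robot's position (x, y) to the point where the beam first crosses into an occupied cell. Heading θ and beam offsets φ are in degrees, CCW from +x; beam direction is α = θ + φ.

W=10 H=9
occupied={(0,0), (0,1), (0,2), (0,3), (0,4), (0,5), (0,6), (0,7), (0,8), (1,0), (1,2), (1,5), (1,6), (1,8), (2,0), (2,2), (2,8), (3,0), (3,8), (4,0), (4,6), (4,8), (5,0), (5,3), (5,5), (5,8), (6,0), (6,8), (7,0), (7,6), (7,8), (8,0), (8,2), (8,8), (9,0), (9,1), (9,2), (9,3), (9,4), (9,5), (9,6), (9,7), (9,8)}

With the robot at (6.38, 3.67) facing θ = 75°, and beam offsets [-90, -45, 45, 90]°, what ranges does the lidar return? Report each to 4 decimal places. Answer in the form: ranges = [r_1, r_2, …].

ranges = [2.5887, 3.0253, 1.5358, 0.3934]

beam 1: φ=-90°, α=345°
  d=(0.9659,-0.2588)  start (6,3)  tX=0.6419 tY=2.5887  stride 1/|dx|=1.0353 1/|dy|=3.8637
    cross x-line → (7,3), t=0.6419
    cross x-line → (8,3), t=1.6771
    cross y-line → (8,2), t=2.5887 (wall)
  → r_1 = 2.5887
beam 2: φ=-45°, α=30°
  d=(0.8660,0.5000)  start (6,3)  tX=0.7159 tY=0.6600  stride 1/|dx|=1.1547 1/|dy|=2.0000
    cross y-line → (6,4), t=0.6600
    cross x-line → (7,4), t=0.7159
    cross x-line → (8,4), t=1.8706
    cross y-line → (8,5), t=2.6600
    cross x-line → (9,5), t=3.0253 (wall)
  → r_2 = 3.0253
beam 3: φ=45°, α=120°
  d=(-0.5000,0.8660)  start (6,3)  tX=0.7600 tY=0.3811  stride 1/|dx|=2.0000 1/|dy|=1.1547
    cross y-line → (6,4), t=0.3811
    cross x-line → (5,4), t=0.7600
    cross y-line → (5,5), t=1.5358 (wall)
  → r_3 = 1.5358
beam 4: φ=90°, α=165°
  d=(-0.9659,0.2588)  start (6,3)  tX=0.3934 tY=1.2750  stride 1/|dx|=1.0353 1/|dy|=3.8637
    cross x-line → (5,3), t=0.3934 (wall)
  → r_4 = 0.3934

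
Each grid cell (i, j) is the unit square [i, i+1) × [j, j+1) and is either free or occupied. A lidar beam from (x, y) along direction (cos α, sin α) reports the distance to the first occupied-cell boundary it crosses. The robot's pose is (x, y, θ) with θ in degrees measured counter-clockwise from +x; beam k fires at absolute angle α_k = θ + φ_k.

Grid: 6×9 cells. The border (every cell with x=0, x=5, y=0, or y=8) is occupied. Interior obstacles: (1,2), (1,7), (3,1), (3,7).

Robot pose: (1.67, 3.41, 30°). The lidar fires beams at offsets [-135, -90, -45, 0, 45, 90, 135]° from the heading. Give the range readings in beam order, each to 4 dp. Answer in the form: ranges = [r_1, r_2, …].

beam 1: φ=-135°, α=255°
  direction (-0.2588, -0.9659); cell (1,3); t to first gridline: x 2.5887, y 0.4245 (then +3.8637 / +1.0353)
    (1,2) via y @ 0.4245  # hit
  → r_1 = 0.4245
beam 2: φ=-90°, α=300°
  direction (0.5000, -0.8660); cell (1,3); t to first gridline: x 0.6600, y 0.4734 (then +2.0000 / +1.1547)
    (1,2) via y @ 0.4734  # hit
  → r_2 = 0.4734
beam 3: φ=-45°, α=345°
  direction (0.9659, -0.2588); cell (1,3); t to first gridline: x 0.3416, y 1.5841 (then +1.0353 / +3.8637)
    (2,3) via x @ 0.3416
    (3,3) via x @ 1.3769
    (3,2) via y @ 1.5841
    (4,2) via x @ 2.4122
    (5,2) via x @ 3.4475  # hit
  → r_3 = 3.4475
beam 4: φ=0°, α=30°
  direction (0.8660, 0.5000); cell (1,3); t to first gridline: x 0.3811, y 1.1800 (then +1.1547 / +2.0000)
    (2,3) via x @ 0.3811
    (2,4) via y @ 1.1800
    (3,4) via x @ 1.5358
    (4,4) via x @ 2.6905
    (4,5) via y @ 3.1800
    (5,5) via x @ 3.8452  # hit
  → r_4 = 3.8452
beam 5: φ=45°, α=75°
  direction (0.2588, 0.9659); cell (1,3); t to first gridline: x 1.2750, y 0.6108 (then +3.8637 / +1.0353)
    (1,4) via y @ 0.6108
    (2,4) via x @ 1.2750
    (2,5) via y @ 1.6461
    (2,6) via y @ 2.6814
    (2,7) via y @ 3.7166
    (2,8) via y @ 4.7519  # hit
  → r_5 = 4.7519
beam 6: φ=90°, α=120°
  direction (-0.5000, 0.8660); cell (1,3); t to first gridline: x 1.3400, y 0.6813 (then +2.0000 / +1.1547)
    (1,4) via y @ 0.6813
    (0,4) via x @ 1.3400  # hit
  → r_6 = 1.3400
beam 7: φ=135°, α=165°
  direction (-0.9659, 0.2588); cell (1,3); t to first gridline: x 0.6936, y 2.2796 (then +1.0353 / +3.8637)
    (0,3) via x @ 0.6936  # hit
  → r_7 = 0.6936

ranges = [0.4245, 0.4734, 3.4475, 3.8452, 4.7519, 1.3400, 0.6936]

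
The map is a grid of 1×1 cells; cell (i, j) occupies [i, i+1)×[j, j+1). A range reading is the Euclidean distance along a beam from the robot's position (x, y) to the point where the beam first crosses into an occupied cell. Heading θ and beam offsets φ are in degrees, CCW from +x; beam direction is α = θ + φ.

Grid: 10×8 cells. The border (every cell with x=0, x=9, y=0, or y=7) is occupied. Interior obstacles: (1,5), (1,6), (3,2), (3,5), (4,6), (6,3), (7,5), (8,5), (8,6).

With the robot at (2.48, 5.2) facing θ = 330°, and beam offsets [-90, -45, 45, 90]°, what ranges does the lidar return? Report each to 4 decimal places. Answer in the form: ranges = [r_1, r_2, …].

ranges = [2.9600, 2.2776, 0.5383, 2.0785]

beam 1: φ=-90°, α=240°
  d=(-0.5000,-0.8660)  start (2,5)  tX=0.9600 tY=0.2309  stride 1/|dx|=2.0000 1/|dy|=1.1547
    cross y-line → (2,4), t=0.2309
    cross x-line → (1,4), t=0.9600
    cross y-line → (1,3), t=1.3856
    cross y-line → (1,2), t=2.5403
    cross x-line → (0,2), t=2.9600 (wall)
  → r_1 = 2.9600
beam 2: φ=-45°, α=285°
  d=(0.2588,-0.9659)  start (2,5)  tX=2.0091 tY=0.2071  stride 1/|dx|=3.8637 1/|dy|=1.0353
    cross y-line → (2,4), t=0.2071
    cross y-line → (2,3), t=1.2423
    cross x-line → (3,3), t=2.0091
    cross y-line → (3,2), t=2.2776 (wall)
  → r_2 = 2.2776
beam 3: φ=45°, α=15°
  d=(0.9659,0.2588)  start (2,5)  tX=0.5383 tY=3.0910  stride 1/|dx|=1.0353 1/|dy|=3.8637
    cross x-line → (3,5), t=0.5383 (wall)
  → r_3 = 0.5383
beam 4: φ=90°, α=60°
  d=(0.5000,0.8660)  start (2,5)  tX=1.0400 tY=0.9238  stride 1/|dx|=2.0000 1/|dy|=1.1547
    cross y-line → (2,6), t=0.9238
    cross x-line → (3,6), t=1.0400
    cross y-line → (3,7), t=2.0785 (wall)
  → r_4 = 2.0785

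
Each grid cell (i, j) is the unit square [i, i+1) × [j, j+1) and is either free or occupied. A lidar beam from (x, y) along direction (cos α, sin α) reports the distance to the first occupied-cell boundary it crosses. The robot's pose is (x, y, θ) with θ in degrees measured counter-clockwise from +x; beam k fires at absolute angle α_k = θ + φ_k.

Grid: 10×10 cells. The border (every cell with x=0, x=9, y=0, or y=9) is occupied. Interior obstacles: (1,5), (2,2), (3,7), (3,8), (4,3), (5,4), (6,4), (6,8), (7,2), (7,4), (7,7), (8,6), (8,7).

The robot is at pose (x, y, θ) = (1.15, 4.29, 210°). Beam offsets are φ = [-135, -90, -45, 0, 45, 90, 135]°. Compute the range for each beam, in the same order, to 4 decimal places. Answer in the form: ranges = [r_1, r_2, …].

beam 1: φ=-135°, α=75°
  cosα=0.2588 sinα=0.9659 | (1,4) | tMaxX 3.2841 tMaxY 0.7350 | tΔX 3.8637 tΔY 1.0353
    t=0.7350 [y] (1,5) — stop
  → r_1 = 0.7350
beam 2: φ=-90°, α=120°
  cosα=-0.5000 sinα=0.8660 | (1,4) | tMaxX 0.3000 tMaxY 0.8198 | tΔX 2.0000 tΔY 1.1547
    t=0.3000 [x] (0,4) — stop
  → r_2 = 0.3000
beam 3: φ=-45°, α=165°
  cosα=-0.9659 sinα=0.2588 | (1,4) | tMaxX 0.1553 tMaxY 2.7432 | tΔX 1.0353 tΔY 3.8637
    t=0.1553 [x] (0,4) — stop
  → r_3 = 0.1553
beam 4: φ=0°, α=210°
  cosα=-0.8660 sinα=-0.5000 | (1,4) | tMaxX 0.1732 tMaxY 0.5800 | tΔX 1.1547 tΔY 2.0000
    t=0.1732 [x] (0,4) — stop
  → r_4 = 0.1732
beam 5: φ=45°, α=255°
  cosα=-0.2588 sinα=-0.9659 | (1,4) | tMaxX 0.5796 tMaxY 0.3002 | tΔX 3.8637 tΔY 1.0353
    t=0.3002 [y] (1,3)
    t=0.5796 [x] (0,3) — stop
  → r_5 = 0.5796
beam 6: φ=90°, α=300°
  cosα=0.5000 sinα=-0.8660 | (1,4) | tMaxX 1.7000 tMaxY 0.3349 | tΔX 2.0000 tΔY 1.1547
    t=0.3349 [y] (1,3)
    t=1.4896 [y] (1,2)
    t=1.7000 [x] (2,2) — stop
  → r_6 = 1.7000
beam 7: φ=135°, α=345°
  cosα=0.9659 sinα=-0.2588 | (1,4) | tMaxX 0.8800 tMaxY 1.1205 | tΔX 1.0353 tΔY 3.8637
    t=0.8800 [x] (2,4)
    t=1.1205 [y] (2,3)
    t=1.9153 [x] (3,3)
    t=2.9505 [x] (4,3) — stop
  → r_7 = 2.9505

ranges = [0.7350, 0.3000, 0.1553, 0.1732, 0.5796, 1.7000, 2.9505]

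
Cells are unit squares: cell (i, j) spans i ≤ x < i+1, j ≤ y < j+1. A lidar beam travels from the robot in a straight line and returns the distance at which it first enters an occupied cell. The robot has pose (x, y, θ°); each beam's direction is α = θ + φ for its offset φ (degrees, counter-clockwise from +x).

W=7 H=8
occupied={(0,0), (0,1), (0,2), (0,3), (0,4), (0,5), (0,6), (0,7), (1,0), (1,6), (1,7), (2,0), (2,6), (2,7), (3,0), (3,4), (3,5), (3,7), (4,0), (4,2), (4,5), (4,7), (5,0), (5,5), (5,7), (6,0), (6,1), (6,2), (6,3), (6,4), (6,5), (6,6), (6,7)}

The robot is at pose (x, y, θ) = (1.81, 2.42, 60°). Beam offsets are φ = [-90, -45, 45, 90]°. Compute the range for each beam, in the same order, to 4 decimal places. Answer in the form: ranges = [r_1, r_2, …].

beam 1: φ=-90°, α=330°
  direction (0.8660, -0.5000); cell (1,2); t to first gridline: x 0.2194, y 0.8400 (then +1.1547 / +2.0000)
    (2,2) via x @ 0.2194
    (2,1) via y @ 0.8400
    (3,1) via x @ 1.3741
    (4,1) via x @ 2.5288
    (4,0) via y @ 2.8400  # hit
  → r_1 = 2.8400
beam 2: φ=-45°, α=15°
  direction (0.9659, 0.2588); cell (1,2); t to first gridline: x 0.1967, y 2.2409 (then +1.0353 / +3.8637)
    (2,2) via x @ 0.1967
    (3,2) via x @ 1.2320
    (3,3) via y @ 2.2409
    (4,3) via x @ 2.2673
    (5,3) via x @ 3.3025
    (6,3) via x @ 4.3378  # hit
  → r_2 = 4.3378
beam 3: φ=45°, α=105°
  direction (-0.2588, 0.9659); cell (1,2); t to first gridline: x 3.1296, y 0.6005 (then +3.8637 / +1.0353)
    (1,3) via y @ 0.6005
    (1,4) via y @ 1.6357
    (1,5) via y @ 2.6710
    (0,5) via x @ 3.1296  # hit
  → r_3 = 3.1296
beam 4: φ=90°, α=150°
  direction (-0.8660, 0.5000); cell (1,2); t to first gridline: x 0.9353, y 1.1600 (then +1.1547 / +2.0000)
    (0,2) via x @ 0.9353  # hit
  → r_4 = 0.9353

ranges = [2.8400, 4.3378, 3.1296, 0.9353]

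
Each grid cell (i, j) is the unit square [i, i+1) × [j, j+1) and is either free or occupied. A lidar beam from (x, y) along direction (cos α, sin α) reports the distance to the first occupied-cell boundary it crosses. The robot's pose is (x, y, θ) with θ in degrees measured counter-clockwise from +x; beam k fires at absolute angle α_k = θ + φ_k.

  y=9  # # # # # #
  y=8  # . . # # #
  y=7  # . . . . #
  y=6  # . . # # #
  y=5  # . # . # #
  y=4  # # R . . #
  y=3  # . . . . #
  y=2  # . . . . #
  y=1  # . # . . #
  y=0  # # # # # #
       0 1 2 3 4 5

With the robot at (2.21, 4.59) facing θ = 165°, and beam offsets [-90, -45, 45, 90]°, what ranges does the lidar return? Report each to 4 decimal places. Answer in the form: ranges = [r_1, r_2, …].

beam 1: φ=-90°, α=75°
  d=(0.2588,0.9659)  start (2,4)  tX=3.0523 tY=0.4245  stride 1/|dx|=3.8637 1/|dy|=1.0353
    cross y-line → (2,5), t=0.4245 (wall)
  → r_1 = 0.4245
beam 2: φ=-45°, α=120°
  d=(-0.5000,0.8660)  start (2,4)  tX=0.4200 tY=0.4734  stride 1/|dx|=2.0000 1/|dy|=1.1547
    cross x-line → (1,4), t=0.4200 (wall)
  → r_2 = 0.4200
beam 3: φ=45°, α=210°
  d=(-0.8660,-0.5000)  start (2,4)  tX=0.2425 tY=1.1800  stride 1/|dx|=1.1547 1/|dy|=2.0000
    cross x-line → (1,4), t=0.2425 (wall)
  → r_3 = 0.2425
beam 4: φ=90°, α=255°
  d=(-0.2588,-0.9659)  start (2,4)  tX=0.8114 tY=0.6108  stride 1/|dx|=3.8637 1/|dy|=1.0353
    cross y-line → (2,3), t=0.6108
    cross x-line → (1,3), t=0.8114
    cross y-line → (1,2), t=1.6461
    cross y-line → (1,1), t=2.6814
    cross y-line → (1,0), t=3.7166 (wall)
  → r_4 = 3.7166

ranges = [0.4245, 0.4200, 0.2425, 3.7166]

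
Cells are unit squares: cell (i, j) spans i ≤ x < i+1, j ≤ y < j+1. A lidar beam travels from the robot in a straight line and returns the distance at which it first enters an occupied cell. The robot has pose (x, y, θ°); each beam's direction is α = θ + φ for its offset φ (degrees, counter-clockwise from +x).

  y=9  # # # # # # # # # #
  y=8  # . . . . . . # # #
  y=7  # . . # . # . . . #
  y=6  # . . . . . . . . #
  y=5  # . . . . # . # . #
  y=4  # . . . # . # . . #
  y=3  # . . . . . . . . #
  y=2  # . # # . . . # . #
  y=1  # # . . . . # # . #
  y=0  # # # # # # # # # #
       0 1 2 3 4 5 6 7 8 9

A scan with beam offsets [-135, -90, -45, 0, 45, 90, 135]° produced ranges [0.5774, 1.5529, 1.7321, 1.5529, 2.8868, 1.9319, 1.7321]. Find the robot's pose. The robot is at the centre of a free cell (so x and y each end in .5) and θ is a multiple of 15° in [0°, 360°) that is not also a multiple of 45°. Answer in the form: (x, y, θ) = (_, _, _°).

(x, y, θ) = (7.5, 6.5, 75°)

Candidates: 50 free-cell centres × 16 headings = 800 poses. Raycast each; keep the one whose scan matches to 4 dp.
  (2.5, 8.5, 285°): beam 1 = 1.0000 ≠ 0.5774 ✗
  (4.5, 1.5, 75°): beam 3 = 2.8868 ≠ 1.7321 ✗
  (1.5, 7.5, 120°): beam 1 = 1.5529 ≠ 0.5774 ✗
  (4.5, 8.5, 240°): beam 1 = 0.5176 ≠ 0.5774 ✗
  …
  (7.5, 6.5, 75°): r_1=0.5774, r_2=1.5529, r_3=1.7321, r_4=1.5529, r_5=2.8868, r_6=1.9319, r_7=1.7321 — all match ✓
Only this pose fits every beam.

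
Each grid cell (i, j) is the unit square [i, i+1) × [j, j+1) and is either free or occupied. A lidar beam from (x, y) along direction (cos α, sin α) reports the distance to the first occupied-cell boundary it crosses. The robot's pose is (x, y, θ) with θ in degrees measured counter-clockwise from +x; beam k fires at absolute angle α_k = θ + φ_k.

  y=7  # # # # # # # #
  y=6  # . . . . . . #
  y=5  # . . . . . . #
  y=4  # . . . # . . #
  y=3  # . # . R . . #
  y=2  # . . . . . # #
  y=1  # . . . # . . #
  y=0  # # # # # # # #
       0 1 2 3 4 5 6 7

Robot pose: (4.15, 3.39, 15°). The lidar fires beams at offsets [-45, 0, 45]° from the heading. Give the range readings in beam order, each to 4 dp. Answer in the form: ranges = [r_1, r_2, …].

ranges = [2.1362, 2.9505, 0.7044]

beam 1: φ=-45°, α=330°
  d=(0.8660,-0.5000)  start (4,3)  tX=0.9815 tY=0.7800  stride 1/|dx|=1.1547 1/|dy|=2.0000
    cross y-line → (4,2), t=0.7800
    cross x-line → (5,2), t=0.9815
    cross x-line → (6,2), t=2.1362 (wall)
  → r_1 = 2.1362
beam 2: φ=0°, α=15°
  d=(0.9659,0.2588)  start (4,3)  tX=0.8800 tY=2.3569  stride 1/|dx|=1.0353 1/|dy|=3.8637
    cross x-line → (5,3), t=0.8800
    cross x-line → (6,3), t=1.9153
    cross y-line → (6,4), t=2.3569
    cross x-line → (7,4), t=2.9505 (wall)
  → r_2 = 2.9505
beam 3: φ=45°, α=60°
  d=(0.5000,0.8660)  start (4,3)  tX=1.7000 tY=0.7044  stride 1/|dx|=2.0000 1/|dy|=1.1547
    cross y-line → (4,4), t=0.7044 (wall)
  → r_3 = 0.7044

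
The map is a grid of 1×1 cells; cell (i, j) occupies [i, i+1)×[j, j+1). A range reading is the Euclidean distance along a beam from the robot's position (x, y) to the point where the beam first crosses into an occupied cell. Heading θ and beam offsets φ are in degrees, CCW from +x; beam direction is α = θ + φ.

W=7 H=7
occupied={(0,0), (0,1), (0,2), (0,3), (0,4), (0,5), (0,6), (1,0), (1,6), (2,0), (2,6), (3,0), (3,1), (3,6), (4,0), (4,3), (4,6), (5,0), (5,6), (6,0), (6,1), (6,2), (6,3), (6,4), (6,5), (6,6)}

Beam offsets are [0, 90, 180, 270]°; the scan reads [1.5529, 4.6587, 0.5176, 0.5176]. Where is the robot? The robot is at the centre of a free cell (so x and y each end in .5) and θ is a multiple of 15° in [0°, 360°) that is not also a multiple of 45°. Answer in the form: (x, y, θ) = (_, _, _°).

The pose lattice has 23·16 = 368 candidates. Test each by forward raycasting.
  (2.5, 3.5, 150°): beam 1 = 1.7321 ≠ 1.5529 ✗
  (3.5, 2.5, 60°): beam 1 = 1.0000 ≠ 1.5529 ✗
  (5.5, 2.5, 240°): beam 1 = 1.7321 ≠ 1.5529 ✗
  …
  (1.5, 1.5, 345°): r_1=1.5529, r_2=4.6587, r_3=0.5176, r_4=0.5176 — all match ✓
No second candidate reproduces the full scan.

(x, y, θ) = (1.5, 1.5, 345°)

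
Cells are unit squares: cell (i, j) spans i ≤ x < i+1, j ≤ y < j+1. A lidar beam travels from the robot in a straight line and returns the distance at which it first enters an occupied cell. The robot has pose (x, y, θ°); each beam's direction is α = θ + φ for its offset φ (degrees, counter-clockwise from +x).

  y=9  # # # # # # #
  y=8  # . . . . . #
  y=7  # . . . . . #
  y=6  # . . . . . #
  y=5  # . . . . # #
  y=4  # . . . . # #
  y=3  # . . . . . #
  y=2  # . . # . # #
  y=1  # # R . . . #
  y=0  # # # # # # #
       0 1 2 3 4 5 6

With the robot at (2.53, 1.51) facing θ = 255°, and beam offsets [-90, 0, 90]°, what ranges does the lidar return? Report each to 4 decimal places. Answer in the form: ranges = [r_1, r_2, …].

ranges = [0.5487, 0.5280, 1.9705]

beam 1: φ=-90°, α=165°
  d=(-0.9659,0.2588)  start (2,1)  tX=0.5487 tY=1.8932  stride 1/|dx|=1.0353 1/|dy|=3.8637
    cross x-line → (1,1), t=0.5487 (wall)
  → r_1 = 0.5487
beam 2: φ=0°, α=255°
  d=(-0.2588,-0.9659)  start (2,1)  tX=2.0478 tY=0.5280  stride 1/|dx|=3.8637 1/|dy|=1.0353
    cross y-line → (2,0), t=0.5280 (wall)
  → r_2 = 0.5280
beam 3: φ=90°, α=345°
  d=(0.9659,-0.2588)  start (2,1)  tX=0.4866 tY=1.9705  stride 1/|dx|=1.0353 1/|dy|=3.8637
    cross x-line → (3,1), t=0.4866
    cross x-line → (4,1), t=1.5219
    cross y-line → (4,0), t=1.9705 (wall)
  → r_3 = 1.9705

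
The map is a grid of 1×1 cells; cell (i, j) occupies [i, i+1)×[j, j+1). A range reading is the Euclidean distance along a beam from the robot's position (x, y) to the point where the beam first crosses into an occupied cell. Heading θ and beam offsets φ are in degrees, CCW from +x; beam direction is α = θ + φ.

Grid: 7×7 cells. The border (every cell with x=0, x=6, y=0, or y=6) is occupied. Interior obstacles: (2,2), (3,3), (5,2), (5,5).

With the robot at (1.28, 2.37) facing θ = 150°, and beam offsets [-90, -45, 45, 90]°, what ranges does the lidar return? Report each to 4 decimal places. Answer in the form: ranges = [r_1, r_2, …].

ranges = [4.1916, 1.0818, 0.2899, 0.5600]

beam 1: φ=-90°, α=60°
  cosα=0.5000 sinα=0.8660 | (1,2) | tMaxX 1.4400 tMaxY 0.7275 | tΔX 2.0000 tΔY 1.1547
    t=0.7275 [y] (1,3)
    t=1.4400 [x] (2,3)
    t=1.8822 [y] (2,4)
    t=3.0369 [y] (2,5)
    t=3.4400 [x] (3,5)
    t=4.1916 [y] (3,6) — stop
  → r_1 = 4.1916
beam 2: φ=-45°, α=105°
  cosα=-0.2588 sinα=0.9659 | (1,2) | tMaxX 1.0818 tMaxY 0.6522 | tΔX 3.8637 tΔY 1.0353
    t=0.6522 [y] (1,3)
    t=1.0818 [x] (0,3) — stop
  → r_2 = 1.0818
beam 3: φ=45°, α=195°
  cosα=-0.9659 sinα=-0.2588 | (1,2) | tMaxX 0.2899 tMaxY 1.4296 | tΔX 1.0353 tΔY 3.8637
    t=0.2899 [x] (0,2) — stop
  → r_3 = 0.2899
beam 4: φ=90°, α=240°
  cosα=-0.5000 sinα=-0.8660 | (1,2) | tMaxX 0.5600 tMaxY 0.4272 | tΔX 2.0000 tΔY 1.1547
    t=0.4272 [y] (1,1)
    t=0.5600 [x] (0,1) — stop
  → r_4 = 0.5600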